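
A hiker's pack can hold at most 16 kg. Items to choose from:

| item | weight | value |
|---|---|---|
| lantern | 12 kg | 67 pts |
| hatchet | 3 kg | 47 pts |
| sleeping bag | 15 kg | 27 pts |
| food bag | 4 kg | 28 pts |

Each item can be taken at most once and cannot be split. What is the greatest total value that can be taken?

114 pts

Check high-value combinations within 16 kg:
- lantern+hatchet: weight 12+3=15, value 67+47=114
- lantern+food bag: weight 12+4=16, value 67+28=95
- hatchet+food bag: weight 3+4=7, value 47+28=75
- lantern: weight 12, value 67
- hatchet: weight 3, value 47
Best: 114 pts.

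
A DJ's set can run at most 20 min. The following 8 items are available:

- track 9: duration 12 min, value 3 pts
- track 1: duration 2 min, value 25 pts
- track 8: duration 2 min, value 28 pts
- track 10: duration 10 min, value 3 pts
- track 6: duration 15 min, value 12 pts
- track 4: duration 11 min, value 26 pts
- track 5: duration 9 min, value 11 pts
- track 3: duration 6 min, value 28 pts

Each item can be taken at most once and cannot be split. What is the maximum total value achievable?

92 pts

Check high-value combinations within 20 min:
- track 1+track 8+track 5+track 3: duration 2+2+9+6=19, value 25+28+11+28=92
- track 1+track 8+track 10+track 3: duration 2+2+10+6=20, value 25+28+3+28=84
- track 8+track 4+track 3: duration 2+11+6=19, value 28+26+28=82
- track 1+track 8+track 3: duration 2+2+6=10, value 25+28+28=81
- track 1+track 8+track 4: duration 2+2+11=15, value 25+28+26=79
Best: 92 pts.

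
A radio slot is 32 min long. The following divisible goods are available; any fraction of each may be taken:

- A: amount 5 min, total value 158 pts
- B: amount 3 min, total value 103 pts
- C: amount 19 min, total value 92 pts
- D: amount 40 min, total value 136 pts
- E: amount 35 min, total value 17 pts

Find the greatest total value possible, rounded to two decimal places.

Take in order of value per unit:
- B (103/3 per unit): all 3 → value 103, running total 103.00
- A (158/5 per unit): all 5 → value 158, running total 261.00
- C (92/19 per unit): all 19 → value 92, running total 353.00
- D (136/40 per unit): 5 of 40 → value 5×136/40 = 17.0000, running total 370.00
Total 370.00.

370.00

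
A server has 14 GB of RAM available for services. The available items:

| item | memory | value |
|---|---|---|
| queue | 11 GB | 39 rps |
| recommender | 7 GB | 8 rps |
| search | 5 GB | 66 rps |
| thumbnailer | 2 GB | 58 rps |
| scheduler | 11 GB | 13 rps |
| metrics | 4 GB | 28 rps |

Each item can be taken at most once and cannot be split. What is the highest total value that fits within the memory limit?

152 rps

This is a 0/1 knapsack; check combinations near the capacity.
- search+thumbnailer+metrics: memory 5+2+4=11, value 66+58+28=152
- recommender+search+thumbnailer: memory 7+5+2=14, value 8+66+58=132
- search+thumbnailer: memory 5+2=7, value 66+58=124
- queue+thumbnailer: memory 11+2=13, value 39+58=97
Best: 152 rps.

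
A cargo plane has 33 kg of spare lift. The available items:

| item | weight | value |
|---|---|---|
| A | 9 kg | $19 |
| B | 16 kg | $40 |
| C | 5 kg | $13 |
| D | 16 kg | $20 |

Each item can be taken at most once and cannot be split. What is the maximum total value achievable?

$72

Check high-value combinations within 33 kg:
- A+B+C: weight 9+16+5=30, value 19+40+13=72
- B+D: weight 16+16=32, value 40+20=60
- A+B: weight 9+16=25, value 19+40=59
- B+C: weight 16+5=21, value 40+13=53
- A+C+D: weight 9+5+16=30, value 19+13+20=52
Best: $72.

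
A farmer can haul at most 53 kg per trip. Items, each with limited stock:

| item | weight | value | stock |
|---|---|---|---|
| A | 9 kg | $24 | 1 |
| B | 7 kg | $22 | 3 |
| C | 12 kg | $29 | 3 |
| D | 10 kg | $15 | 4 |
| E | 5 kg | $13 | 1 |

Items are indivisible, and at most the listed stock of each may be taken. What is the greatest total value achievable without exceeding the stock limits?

$139

Top feasible selections:
- 1×A + 2×B + 2×C + 1×E: weight 52, value 139
- 3×B + 2×C + 1×E: weight 50, value 137
- 1×A + 3×B + 1×C + 1×D: weight 52, value 134
- 1×A + 1×B + 3×C: weight 52, value 133
Best: $139.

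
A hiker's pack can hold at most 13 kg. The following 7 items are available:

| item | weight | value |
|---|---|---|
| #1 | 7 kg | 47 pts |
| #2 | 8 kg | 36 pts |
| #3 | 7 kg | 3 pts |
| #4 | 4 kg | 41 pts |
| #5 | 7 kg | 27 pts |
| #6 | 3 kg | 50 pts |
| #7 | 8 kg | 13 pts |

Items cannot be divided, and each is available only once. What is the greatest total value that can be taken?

Check high-value combinations within 13 kg:
- #1+#6: weight 7+3=10, value 47+50=97
- #4+#6: weight 4+3=7, value 41+50=91
- #1+#4: weight 7+4=11, value 47+41=88
Best: 97 pts.

97 pts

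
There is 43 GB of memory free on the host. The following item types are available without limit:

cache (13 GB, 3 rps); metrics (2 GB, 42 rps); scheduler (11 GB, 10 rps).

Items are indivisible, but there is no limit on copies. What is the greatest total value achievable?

Best value-per-unit is metrics at 42/2, and filling with it alone uses memory 21×2=42. No mix of the others beats 21×42 = 882.

882 rps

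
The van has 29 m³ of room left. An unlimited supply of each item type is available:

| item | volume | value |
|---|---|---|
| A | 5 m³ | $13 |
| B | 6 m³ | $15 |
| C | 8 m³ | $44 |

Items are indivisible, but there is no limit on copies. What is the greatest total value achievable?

$145

Best value-per-unit is C at 44/8; filling with it alone gives 3×44 = 132.
Optimal mix: 1×A + 3×C → volume 29, value 145.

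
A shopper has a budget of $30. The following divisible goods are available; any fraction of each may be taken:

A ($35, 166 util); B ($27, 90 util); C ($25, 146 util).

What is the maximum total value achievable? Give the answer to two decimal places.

Take in order of value per unit:
- C (146/25 per unit): all 25 → value 146, running total 146.00
- A (166/35 per unit): 5 of 35 → value 5×166/35 = 23.7143, running total 169.71
Total 169.71.

169.71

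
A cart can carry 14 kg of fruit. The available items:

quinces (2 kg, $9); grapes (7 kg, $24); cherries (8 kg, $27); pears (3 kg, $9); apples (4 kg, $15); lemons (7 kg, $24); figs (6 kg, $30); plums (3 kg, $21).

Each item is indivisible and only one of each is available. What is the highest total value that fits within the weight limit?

Check high-value combinations within 14 kg:
- quinces+pears+figs+plums: weight 2+3+6+3=14, value 9+9+30+21=69
- apples+figs+plums: weight 4+6+3=13, value 15+30+21=66
- quinces+figs+plums: weight 2+6+3=11, value 9+30+21=60
- pears+figs+plums: weight 3+6+3=12, value 9+30+21=60
- grapes+apples+plums: weight 7+4+3=14, value 24+15+21=60
Best: $69.

$69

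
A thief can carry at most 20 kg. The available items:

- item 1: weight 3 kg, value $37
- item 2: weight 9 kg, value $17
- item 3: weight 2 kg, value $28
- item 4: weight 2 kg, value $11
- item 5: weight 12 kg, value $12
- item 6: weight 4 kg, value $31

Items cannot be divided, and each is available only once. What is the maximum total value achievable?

This is a 0/1 knapsack; check combinations near the capacity.
- item 1+item 2+item 3+item 4+item 6: weight 3+9+2+2+4=20, value 37+17+28+11+31=124
- item 1+item 2+item 3+item 6: weight 3+9+2+4=18, value 37+17+28+31=113
- item 1+item 3+item 4+item 6: weight 3+2+2+4=11, value 37+28+11+31=107
- item 1+item 3+item 6: weight 3+2+4=9, value 37+28+31=96
Best: $124.

$124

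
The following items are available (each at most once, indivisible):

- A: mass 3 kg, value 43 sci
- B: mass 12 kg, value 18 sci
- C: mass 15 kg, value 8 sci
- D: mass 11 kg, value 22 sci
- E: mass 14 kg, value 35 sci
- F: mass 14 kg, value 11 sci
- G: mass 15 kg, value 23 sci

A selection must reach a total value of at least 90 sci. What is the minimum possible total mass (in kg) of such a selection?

Subsets with value ≥ 90, sorted by total mass:
- A+D+E: mass 28, value 100
- A+B+E: mass 29, value 96
- A+E+G: mass 32, value 101
- A+B+D+E: mass 40, value 118
Minimum mass: 28 kg.

28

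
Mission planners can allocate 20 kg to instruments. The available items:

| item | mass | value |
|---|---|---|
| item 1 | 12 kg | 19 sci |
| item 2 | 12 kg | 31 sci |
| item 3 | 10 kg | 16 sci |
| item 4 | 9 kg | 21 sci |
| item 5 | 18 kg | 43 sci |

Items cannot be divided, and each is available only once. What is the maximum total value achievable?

This is a 0/1 knapsack; check combinations near the capacity.
- item 5: mass 18, value 43
- item 3+item 4: mass 10+9=19, value 16+21=37
- item 2: mass 12, value 31
- item 4: mass 9, value 21
Best: 43 sci.

43 sci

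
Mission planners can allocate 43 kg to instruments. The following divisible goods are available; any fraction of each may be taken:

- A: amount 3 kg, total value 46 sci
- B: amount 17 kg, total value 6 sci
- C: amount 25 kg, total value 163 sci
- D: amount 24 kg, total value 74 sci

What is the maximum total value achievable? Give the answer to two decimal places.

255.25

Take in order of value per unit:
- A (46/3 per unit): all 3 → value 46, running total 46.00
- C (163/25 per unit): all 25 → value 163, running total 209.00
- D (74/24 per unit): 15 of 24 → value 15×74/24 = 46.2500, running total 255.25
Total 255.25.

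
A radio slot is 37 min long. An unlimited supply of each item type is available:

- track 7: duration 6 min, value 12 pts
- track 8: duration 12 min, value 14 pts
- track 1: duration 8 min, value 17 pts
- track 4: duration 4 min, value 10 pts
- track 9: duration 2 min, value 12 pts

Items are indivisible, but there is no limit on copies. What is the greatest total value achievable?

Best value-per-unit is track 9 at 12/2, and filling with it alone uses duration 18×2=36. No mix of the others beats 18×12 = 216.

216 pts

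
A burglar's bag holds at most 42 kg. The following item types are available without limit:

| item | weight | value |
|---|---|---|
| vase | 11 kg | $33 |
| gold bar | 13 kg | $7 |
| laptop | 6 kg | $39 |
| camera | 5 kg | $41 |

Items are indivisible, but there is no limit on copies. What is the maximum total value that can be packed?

Best value-per-unit is camera at 41/5, and filling with it alone uses weight 8×5=40. No mix of the others beats 8×41 = 328.

$328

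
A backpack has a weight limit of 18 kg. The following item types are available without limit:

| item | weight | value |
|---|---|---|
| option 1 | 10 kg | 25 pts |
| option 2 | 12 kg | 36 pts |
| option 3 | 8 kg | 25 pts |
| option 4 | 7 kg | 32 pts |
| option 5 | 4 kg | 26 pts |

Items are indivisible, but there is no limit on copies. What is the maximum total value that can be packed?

104 pts

Best value-per-unit is option 5 at 26/4, and filling with it alone uses weight 4×4=16. No mix of the others beats 4×26 = 104.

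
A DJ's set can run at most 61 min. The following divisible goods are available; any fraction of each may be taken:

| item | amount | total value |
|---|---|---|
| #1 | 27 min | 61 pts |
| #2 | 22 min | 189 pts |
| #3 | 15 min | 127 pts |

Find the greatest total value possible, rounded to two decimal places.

Take in order of value per unit:
- #2 (189/22 per unit): all 22 → value 189, running total 189.00
- #3 (127/15 per unit): all 15 → value 127, running total 316.00
- #1 (61/27 per unit): 24 of 27 → value 24×61/27 = 54.2222, running total 370.22
Total 370.22.

370.22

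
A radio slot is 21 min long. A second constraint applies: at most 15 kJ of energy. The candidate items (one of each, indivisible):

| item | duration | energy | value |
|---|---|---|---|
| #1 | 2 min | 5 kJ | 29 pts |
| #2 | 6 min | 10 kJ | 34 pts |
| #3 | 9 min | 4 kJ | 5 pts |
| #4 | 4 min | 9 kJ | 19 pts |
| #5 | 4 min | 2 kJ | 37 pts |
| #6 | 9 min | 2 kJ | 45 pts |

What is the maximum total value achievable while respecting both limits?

Feasible sets respecting both limits:
- #2+#5+#6: duration 19, energy 14, value 116
- #1+#5+#6: duration 15, energy 9, value 111
- #4+#5+#6: duration 17, energy 13, value 101
Best: 116 pts.

116 pts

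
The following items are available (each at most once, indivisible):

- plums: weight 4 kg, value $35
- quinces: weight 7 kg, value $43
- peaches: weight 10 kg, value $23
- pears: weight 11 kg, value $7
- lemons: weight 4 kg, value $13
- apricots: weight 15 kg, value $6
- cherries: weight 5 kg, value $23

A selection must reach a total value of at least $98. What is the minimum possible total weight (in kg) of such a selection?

Subsets with value ≥ 98, sorted by total weight:
- plums+quinces+cherries: weight 16, value 101
- plums+quinces+lemons+cherries: weight 20, value 114
Minimum weight: 16 kg.

16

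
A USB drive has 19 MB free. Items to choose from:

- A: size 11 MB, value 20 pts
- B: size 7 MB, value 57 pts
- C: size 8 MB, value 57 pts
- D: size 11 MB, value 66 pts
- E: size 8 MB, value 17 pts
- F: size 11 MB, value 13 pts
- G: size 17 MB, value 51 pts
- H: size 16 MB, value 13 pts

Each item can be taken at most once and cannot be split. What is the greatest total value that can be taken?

Check high-value combinations within 19 MB:
- B+D: size 7+11=18, value 57+66=123
- C+D: size 8+11=19, value 57+66=123
- B+C: size 7+8=15, value 57+57=114
- D+E: size 11+8=19, value 66+17=83
Best: 123 pts.

123 pts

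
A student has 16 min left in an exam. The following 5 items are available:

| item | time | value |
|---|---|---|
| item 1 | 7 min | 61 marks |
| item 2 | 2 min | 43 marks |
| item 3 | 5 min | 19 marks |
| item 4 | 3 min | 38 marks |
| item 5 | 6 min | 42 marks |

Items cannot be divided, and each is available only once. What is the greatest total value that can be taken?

146 marks

Check high-value combinations within 16 min:
- item 1+item 2+item 5: time 7+2+6=15, value 61+43+42=146
- item 1+item 2+item 4: time 7+2+3=12, value 61+43+38=142
- item 2+item 3+item 4+item 5: time 2+5+3+6=16, value 43+19+38+42=142
Best: 146 marks.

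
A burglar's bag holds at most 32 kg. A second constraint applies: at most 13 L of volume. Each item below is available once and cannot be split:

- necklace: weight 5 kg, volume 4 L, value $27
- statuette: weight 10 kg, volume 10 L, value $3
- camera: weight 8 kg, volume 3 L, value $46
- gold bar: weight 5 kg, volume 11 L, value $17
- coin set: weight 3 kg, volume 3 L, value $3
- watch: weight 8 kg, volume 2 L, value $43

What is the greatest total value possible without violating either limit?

Feasible sets respecting both limits:
- necklace+camera+coin set+watch: weight 24, volume 12, value 119
- necklace+camera+watch: weight 21, volume 9, value 116
- camera+coin set+watch: weight 19, volume 8, value 92
- camera+watch: weight 16, volume 5, value 89
Best: $119.

$119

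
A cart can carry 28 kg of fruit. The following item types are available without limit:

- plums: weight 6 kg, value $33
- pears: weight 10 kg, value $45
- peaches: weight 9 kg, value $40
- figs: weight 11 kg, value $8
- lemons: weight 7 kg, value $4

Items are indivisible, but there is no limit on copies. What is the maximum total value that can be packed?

$144

Best value-per-unit is plums at 33/6; filling with it alone gives 4×33 = 132.
Optimal mix: 3×plums + 1×pears → weight 28, value 144.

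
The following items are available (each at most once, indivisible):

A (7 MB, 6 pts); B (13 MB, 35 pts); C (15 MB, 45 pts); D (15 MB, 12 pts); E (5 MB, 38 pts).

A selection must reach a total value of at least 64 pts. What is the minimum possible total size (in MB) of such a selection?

Subsets with value ≥ 64, sorted by total size:
- B+E: size 18, value 73
- C+E: size 20, value 83
- A+B+E: size 25, value 79
- A+C+E: size 27, value 89
Minimum size: 18 MB.

18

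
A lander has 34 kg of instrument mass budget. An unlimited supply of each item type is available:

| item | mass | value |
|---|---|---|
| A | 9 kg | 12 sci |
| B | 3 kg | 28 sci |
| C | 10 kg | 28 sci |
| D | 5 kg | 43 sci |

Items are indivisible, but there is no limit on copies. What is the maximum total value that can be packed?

310 sci

Best value-per-unit is B at 28/3; filling with it alone gives 11×28 = 308.
Optimal mix: 8×B + 2×D → mass 34, value 310.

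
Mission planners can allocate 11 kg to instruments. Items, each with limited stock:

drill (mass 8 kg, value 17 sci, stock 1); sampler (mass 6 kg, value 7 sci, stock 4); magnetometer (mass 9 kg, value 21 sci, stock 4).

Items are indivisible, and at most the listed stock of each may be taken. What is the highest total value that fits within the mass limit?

21 sci

Best selections within mass 11 and stock limits:
- 1×magnetometer: mass 9, value 21
- 1×drill: mass 8, value 17
- 1×sampler: mass 6, value 7
Best: 21 sci.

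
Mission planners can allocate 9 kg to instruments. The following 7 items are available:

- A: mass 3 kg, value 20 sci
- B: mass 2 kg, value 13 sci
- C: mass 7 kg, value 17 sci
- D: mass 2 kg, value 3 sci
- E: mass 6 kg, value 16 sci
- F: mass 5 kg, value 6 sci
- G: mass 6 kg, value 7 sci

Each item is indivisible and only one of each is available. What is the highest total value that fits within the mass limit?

This is a 0/1 knapsack; check combinations near the capacity.
- A+B+D: mass 3+2+2=7, value 20+13+3=36
- A+E: mass 3+6=9, value 20+16=36
- A+B: mass 3+2=5, value 20+13=33
- B+C: mass 2+7=9, value 13+17=30
Best: 36 sci.

36 sci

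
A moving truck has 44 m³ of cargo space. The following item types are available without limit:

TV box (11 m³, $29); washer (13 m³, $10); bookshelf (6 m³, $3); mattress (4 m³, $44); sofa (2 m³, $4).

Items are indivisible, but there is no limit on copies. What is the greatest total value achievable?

Best value-per-unit is mattress at 44/4, and filling with it alone uses volume 11×4=44. No mix of the others beats 11×44 = 484.

$484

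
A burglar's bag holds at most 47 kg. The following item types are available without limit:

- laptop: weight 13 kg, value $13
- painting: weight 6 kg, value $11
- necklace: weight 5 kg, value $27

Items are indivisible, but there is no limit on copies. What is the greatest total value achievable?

Best value-per-unit is necklace at 27/5, and filling with it alone uses weight 9×5=45. No mix of the others beats 9×27 = 243.

$243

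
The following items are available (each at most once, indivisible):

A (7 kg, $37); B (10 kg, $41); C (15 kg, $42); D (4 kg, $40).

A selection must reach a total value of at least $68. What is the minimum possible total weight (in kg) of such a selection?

11

Subsets with value ≥ 68, sorted by total weight:
- A+D: weight 11, value 77
- B+D: weight 14, value 81
- A+B: weight 17, value 78
- C+D: weight 19, value 82
Minimum weight: 11 kg.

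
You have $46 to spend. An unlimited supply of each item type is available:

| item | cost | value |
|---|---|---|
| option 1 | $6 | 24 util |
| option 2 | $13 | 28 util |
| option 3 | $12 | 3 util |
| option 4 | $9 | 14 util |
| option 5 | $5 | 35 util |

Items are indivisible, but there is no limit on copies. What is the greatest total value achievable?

315 util

Best value-per-unit is option 5 at 35/5, and filling with it alone uses cost 9×5=45. No mix of the others beats 9×35 = 315.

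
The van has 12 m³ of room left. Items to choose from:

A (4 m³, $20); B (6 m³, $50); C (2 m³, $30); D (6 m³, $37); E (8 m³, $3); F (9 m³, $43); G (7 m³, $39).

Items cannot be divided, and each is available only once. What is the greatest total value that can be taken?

This is a 0/1 knapsack; check combinations near the capacity.
- A+B+C: volume 4+6+2=12, value 20+50+30=100
- B+D: volume 6+6=12, value 50+37=87
- A+C+D: volume 4+2+6=12, value 20+30+37=87
- B+C: volume 6+2=8, value 50+30=80
- C+F: volume 2+9=11, value 30+43=73
Best: $100.

$100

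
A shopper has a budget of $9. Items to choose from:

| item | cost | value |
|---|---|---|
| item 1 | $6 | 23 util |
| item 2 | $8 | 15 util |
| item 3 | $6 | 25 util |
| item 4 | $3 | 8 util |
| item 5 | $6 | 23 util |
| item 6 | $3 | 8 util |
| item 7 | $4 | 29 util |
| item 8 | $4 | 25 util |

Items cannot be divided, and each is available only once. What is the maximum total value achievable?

Check high-value combinations within $9:
- item 7+item 8: cost 4+4=8, value 29+25=54
- item 4+item 7: cost 3+4=7, value 8+29=37
- item 6+item 7: cost 3+4=7, value 8+29=37
- item 4+item 8: cost 3+4=7, value 8+25=33
- item 6+item 8: cost 3+4=7, value 8+25=33
Best: 54 util.

54 util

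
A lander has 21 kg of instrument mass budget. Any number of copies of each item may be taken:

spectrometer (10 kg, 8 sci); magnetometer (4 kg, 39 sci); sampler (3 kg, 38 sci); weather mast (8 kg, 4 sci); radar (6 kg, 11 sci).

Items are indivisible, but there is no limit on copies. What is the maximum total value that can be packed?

266 sci

Best value-per-unit is sampler at 38/3, and filling with it alone uses mass 7×3=21. No mix of the others beats 7×38 = 266.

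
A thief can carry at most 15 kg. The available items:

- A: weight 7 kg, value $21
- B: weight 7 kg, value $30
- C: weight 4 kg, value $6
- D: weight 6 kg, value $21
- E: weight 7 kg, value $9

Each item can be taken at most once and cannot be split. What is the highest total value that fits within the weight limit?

Check high-value combinations within 15 kg:
- B+D: weight 7+6=13, value 30+21=51
- A+B: weight 7+7=14, value 21+30=51
- A+D: weight 7+6=13, value 21+21=42
- B+E: weight 7+7=14, value 30+9=39
Best: $51.

$51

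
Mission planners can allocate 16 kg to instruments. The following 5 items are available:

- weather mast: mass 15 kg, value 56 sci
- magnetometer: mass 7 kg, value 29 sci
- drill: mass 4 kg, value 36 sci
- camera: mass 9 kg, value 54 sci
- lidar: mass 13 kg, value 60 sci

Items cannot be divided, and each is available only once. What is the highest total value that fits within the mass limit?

90 sci

Check high-value combinations within 16 kg:
- drill+camera: mass 4+9=13, value 36+54=90
- magnetometer+camera: mass 7+9=16, value 29+54=83
- magnetometer+drill: mass 7+4=11, value 29+36=65
Best: 90 sci.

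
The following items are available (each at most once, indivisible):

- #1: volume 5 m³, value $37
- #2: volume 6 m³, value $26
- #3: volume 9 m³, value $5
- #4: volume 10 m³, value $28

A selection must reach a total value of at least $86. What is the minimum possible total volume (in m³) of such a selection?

21

Subsets with value ≥ 86, sorted by total volume:
- #1+#2+#4: volume 21, value 91
- #1+#2+#3+#4: volume 30, value 96
Minimum volume: 21 m³.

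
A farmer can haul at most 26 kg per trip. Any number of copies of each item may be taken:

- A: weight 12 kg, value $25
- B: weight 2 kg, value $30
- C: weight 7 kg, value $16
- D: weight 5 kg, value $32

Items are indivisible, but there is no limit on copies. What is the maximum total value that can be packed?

$390

Best value-per-unit is B at 30/2, and filling with it alone uses weight 13×2=26. No mix of the others beats 13×30 = 390.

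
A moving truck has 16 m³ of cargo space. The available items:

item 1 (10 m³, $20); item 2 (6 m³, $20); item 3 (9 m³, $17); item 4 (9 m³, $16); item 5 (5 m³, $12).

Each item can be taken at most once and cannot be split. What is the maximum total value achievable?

Check high-value combinations within 16 m³:
- item 1+item 2: volume 10+6=16, value 20+20=40
- item 2+item 3: volume 6+9=15, value 20+17=37
- item 2+item 4: volume 6+9=15, value 20+16=36
- item 2+item 5: volume 6+5=11, value 20+12=32
- item 1+item 5: volume 10+5=15, value 20+12=32
Best: $40.

$40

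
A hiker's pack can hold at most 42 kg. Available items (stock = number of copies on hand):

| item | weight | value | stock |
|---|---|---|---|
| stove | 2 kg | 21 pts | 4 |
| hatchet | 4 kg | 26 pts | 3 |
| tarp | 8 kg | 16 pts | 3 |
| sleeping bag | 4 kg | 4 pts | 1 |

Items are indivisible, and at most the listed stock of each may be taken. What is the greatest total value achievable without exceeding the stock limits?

198 pts

Top feasible selections:
- 4×stove + 3×hatchet + 2×tarp + 1×sleeping bag: weight 40, value 198
- 4×stove + 3×hatchet + 2×tarp: weight 36, value 194
Best: 198 pts.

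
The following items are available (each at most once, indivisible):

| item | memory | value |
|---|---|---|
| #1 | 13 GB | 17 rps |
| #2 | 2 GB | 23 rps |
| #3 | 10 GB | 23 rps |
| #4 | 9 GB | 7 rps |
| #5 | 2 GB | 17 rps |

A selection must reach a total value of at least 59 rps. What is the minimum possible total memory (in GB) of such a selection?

Subsets with value ≥ 59, sorted by total memory:
- #2+#3+#5: memory 14, value 63
- #2+#3+#4+#5: memory 23, value 70
- #1+#2+#3: memory 25, value 63
- #1+#2+#4+#5: memory 26, value 64
Minimum memory: 14 GB.

14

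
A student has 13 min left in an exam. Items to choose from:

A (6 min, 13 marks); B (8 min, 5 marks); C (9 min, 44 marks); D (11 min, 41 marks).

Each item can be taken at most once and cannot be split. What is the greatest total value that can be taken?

44 marks

This is a 0/1 knapsack; check combinations near the capacity.
- C: time 9, value 44
- D: time 11, value 41
- A: time 6, value 13
Best: 44 marks.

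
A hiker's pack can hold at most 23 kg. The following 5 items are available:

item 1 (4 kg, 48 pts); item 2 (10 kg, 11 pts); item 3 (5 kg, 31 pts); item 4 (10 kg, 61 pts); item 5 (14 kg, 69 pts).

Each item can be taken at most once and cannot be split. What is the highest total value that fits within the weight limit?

148 pts

Check high-value combinations within 23 kg:
- item 1+item 3+item 5: weight 4+5+14=23, value 48+31+69=148
- item 1+item 3+item 4: weight 4+5+10=19, value 48+31+61=140
- item 1+item 5: weight 4+14=18, value 48+69=117
- item 1+item 4: weight 4+10=14, value 48+61=109
Best: 148 pts.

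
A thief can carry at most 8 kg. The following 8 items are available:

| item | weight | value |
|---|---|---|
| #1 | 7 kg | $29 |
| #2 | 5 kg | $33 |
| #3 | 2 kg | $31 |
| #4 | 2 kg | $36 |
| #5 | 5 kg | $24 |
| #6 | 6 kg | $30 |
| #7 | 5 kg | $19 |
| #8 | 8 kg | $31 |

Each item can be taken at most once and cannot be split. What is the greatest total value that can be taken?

$69

Check high-value combinations within 8 kg:
- #2+#4: weight 5+2=7, value 33+36=69
- #3+#4: weight 2+2=4, value 31+36=67
- #4+#6: weight 2+6=8, value 36+30=66
Best: $69.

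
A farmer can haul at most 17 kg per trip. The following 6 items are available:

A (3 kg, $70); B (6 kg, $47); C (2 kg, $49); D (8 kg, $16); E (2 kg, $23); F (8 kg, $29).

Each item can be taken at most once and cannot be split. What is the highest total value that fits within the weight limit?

$189

Check high-value combinations within 17 kg:
- A+B+C+E: weight 3+6+2+2=13, value 70+47+49+23=189
- A+C+E+F: weight 3+2+2+8=15, value 70+49+23+29=171
- A+B+C: weight 3+6+2=11, value 70+47+49=166
- A+C+D+E: weight 3+2+8+2=15, value 70+49+16+23=158
- A+C+F: weight 3+2+8=13, value 70+49+29=148
Best: $189.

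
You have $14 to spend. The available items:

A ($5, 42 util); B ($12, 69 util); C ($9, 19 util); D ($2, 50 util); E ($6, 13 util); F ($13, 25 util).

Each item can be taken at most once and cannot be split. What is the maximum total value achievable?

119 util

Check high-value combinations within $14:
- B+D: cost 12+2=14, value 69+50=119
- A+D+E: cost 5+2+6=13, value 42+50+13=105
- A+D: cost 5+2=7, value 42+50=92
Best: 119 util.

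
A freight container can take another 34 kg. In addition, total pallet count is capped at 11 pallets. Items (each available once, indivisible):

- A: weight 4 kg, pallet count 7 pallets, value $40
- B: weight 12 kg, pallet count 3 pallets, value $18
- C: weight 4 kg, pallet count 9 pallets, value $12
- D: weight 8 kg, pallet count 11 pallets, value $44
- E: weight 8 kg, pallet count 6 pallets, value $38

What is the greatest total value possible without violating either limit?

Feasible sets respecting both limits:
- A+B: weight 16, pallet count 10, value 58
- B+E: weight 20, pallet count 9, value 56
- D: weight 8, pallet count 11, value 44
Best: $58.

$58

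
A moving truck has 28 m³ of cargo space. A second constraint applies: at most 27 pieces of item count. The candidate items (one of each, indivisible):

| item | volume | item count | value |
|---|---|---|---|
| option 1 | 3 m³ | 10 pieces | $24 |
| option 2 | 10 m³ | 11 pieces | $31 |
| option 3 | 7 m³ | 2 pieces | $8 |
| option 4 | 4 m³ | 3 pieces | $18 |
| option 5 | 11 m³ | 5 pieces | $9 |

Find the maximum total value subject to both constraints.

Feasible sets respecting both limits:
- option 1+option 2+option 3+option 4: volume 24, item count 26, value 81
- option 1+option 2+option 4: volume 17, item count 24, value 73
- option 1+option 2+option 5: volume 24, item count 26, value 64
- option 1+option 2+option 3: volume 20, item count 23, value 63
Best: $81.

$81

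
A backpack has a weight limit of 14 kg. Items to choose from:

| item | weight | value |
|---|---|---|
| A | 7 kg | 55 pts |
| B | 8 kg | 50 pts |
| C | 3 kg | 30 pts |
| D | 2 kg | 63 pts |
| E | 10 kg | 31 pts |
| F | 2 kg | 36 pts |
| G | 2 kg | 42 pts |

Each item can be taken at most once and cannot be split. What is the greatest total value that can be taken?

This is a 0/1 knapsack; check combinations near the capacity.
- A+D+F+G: weight 7+2+2+2=13, value 55+63+36+42=196
- B+D+F+G: weight 8+2+2+2=14, value 50+63+36+42=191
- A+C+D+G: weight 7+3+2+2=14, value 55+30+63+42=190
- A+C+D+F: weight 7+3+2+2=14, value 55+30+63+36=184
- C+D+F+G: weight 3+2+2+2=9, value 30+63+36+42=171
Best: 196 pts.

196 pts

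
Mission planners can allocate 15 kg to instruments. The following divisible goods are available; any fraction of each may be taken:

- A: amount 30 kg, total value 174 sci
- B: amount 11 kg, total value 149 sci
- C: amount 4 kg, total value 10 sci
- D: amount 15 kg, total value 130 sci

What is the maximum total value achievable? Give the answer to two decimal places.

183.67

Take in order of value per unit:
- B (149/11 per unit): all 11 → value 149, running total 149.00
- D (130/15 per unit): 4 of 15 → value 4×130/15 = 34.6667, running total 183.67
Total 183.67.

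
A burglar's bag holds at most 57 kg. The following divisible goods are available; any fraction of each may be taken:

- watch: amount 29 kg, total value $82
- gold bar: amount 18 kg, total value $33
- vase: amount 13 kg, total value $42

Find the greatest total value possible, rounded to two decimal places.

Take in order of value per unit:
- vase (42/13 per unit): all 13 → value 42, running total 42.00
- watch (82/29 per unit): all 29 → value 82, running total 124.00
- gold bar (33/18 per unit): 15 of 18 → value 15×33/18 = 27.5000, running total 151.50
Total 151.50.

151.50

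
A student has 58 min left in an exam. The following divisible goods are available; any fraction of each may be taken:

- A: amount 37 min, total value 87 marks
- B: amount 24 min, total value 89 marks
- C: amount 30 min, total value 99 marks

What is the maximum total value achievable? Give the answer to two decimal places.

Take in order of value per unit:
- B (89/24 per unit): all 24 → value 89, running total 89.00
- C (99/30 per unit): all 30 → value 99, running total 188.00
- A (87/37 per unit): 4 of 37 → value 4×87/37 = 9.4054, running total 197.41
Total 197.41.

197.41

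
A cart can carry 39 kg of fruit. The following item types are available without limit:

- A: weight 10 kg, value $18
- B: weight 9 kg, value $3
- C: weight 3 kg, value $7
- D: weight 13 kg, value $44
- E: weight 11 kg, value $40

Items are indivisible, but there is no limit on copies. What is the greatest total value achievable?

$134

Best value-per-unit is E at 40/11; filling with it alone gives 3×40 = 120.
Optimal mix: 2×C + 3×E → weight 39, value 134.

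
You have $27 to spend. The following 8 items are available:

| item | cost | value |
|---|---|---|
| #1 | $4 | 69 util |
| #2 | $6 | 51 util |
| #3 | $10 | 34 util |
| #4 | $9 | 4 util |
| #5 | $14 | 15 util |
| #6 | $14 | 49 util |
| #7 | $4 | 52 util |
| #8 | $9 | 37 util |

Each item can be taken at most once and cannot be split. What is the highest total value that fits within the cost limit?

Check high-value combinations within $27:
- #1+#2+#7+#8: cost 4+6+4+9=23, value 69+51+52+37=209
- #1+#2+#3+#7: cost 4+6+10+4=24, value 69+51+34+52=206
- #1+#3+#7+#8: cost 4+10+4+9=27, value 69+34+52+37=192
Best: 209 util.

209 util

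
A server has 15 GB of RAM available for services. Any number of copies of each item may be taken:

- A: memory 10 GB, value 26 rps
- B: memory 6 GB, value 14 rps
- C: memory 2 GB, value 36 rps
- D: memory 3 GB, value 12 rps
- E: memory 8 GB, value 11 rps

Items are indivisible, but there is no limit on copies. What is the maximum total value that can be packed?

Best value-per-unit is C at 36/2, and filling with it alone uses memory 7×2=14. No mix of the others beats 7×36 = 252.

252 rps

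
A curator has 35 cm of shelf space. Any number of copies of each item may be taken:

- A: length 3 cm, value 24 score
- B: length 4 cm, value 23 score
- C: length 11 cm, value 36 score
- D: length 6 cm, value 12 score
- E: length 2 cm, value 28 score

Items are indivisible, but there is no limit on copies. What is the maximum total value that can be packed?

476 score

Best value-per-unit is E at 28/2, and filling with it alone uses length 17×2=34. No mix of the others beats 17×28 = 476.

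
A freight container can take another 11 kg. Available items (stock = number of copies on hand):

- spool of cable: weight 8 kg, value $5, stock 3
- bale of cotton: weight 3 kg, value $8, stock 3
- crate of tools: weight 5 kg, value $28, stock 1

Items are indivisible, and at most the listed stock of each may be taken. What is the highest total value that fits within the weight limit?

$44

Best selections within weight 11 and stock limits:
- 2×bale of cotton + 1×crate of tools: weight 11, value 44
- 1×bale of cotton + 1×crate of tools: weight 8, value 36
- 1×crate of tools: weight 5, value 28
Best: $44.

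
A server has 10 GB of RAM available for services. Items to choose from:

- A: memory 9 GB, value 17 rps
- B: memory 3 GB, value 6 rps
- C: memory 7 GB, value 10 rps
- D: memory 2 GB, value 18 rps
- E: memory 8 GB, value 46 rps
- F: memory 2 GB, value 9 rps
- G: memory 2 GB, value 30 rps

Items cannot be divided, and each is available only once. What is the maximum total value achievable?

76 rps

Check high-value combinations within 10 GB:
- E+G: memory 8+2=10, value 46+30=76
- D+E: memory 2+8=10, value 18+46=64
- B+D+F+G: memory 3+2+2+2=9, value 6+18+9+30=63
Best: 76 rps.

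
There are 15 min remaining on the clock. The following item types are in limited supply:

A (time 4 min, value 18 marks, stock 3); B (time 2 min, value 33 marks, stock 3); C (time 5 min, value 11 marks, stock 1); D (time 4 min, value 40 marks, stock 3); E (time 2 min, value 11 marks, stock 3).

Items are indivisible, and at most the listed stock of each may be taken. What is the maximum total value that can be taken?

179 marks

Best selections within time 15 and stock limits:
- 3×B + 2×D: time 14, value 179
- 3×B + 1×D + 2×E: time 14, value 161
- 2×B + 2×D + 1×E: time 14, value 157
- 1×A + 3×B + 1×D: time 14, value 157
Best: 179 marks.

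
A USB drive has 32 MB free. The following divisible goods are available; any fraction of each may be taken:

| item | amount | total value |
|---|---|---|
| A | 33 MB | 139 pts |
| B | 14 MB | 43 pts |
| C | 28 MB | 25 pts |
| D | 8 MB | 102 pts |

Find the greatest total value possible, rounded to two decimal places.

Take in order of value per unit:
- D (102/8 per unit): all 8 → value 102, running total 102.00
- A (139/33 per unit): 24 of 33 → value 24×139/33 = 101.0909, running total 203.09
Total 203.09.

203.09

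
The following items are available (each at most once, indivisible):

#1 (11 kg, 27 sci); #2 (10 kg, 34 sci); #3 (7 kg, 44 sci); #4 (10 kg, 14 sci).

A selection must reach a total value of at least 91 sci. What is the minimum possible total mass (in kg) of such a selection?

27

Subsets with value ≥ 91, sorted by total mass:
- #2+#3+#4: mass 27, value 92
- #1+#2+#3: mass 28, value 105
- #1+#2+#3+#4: mass 38, value 119
Minimum mass: 27 kg.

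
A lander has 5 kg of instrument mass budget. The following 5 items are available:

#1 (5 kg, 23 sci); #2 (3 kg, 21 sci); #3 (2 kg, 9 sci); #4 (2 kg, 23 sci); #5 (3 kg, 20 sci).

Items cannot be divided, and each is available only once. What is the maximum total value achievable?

44 sci

Check high-value combinations within 5 kg:
- #2+#4: mass 3+2=5, value 21+23=44
- #4+#5: mass 2+3=5, value 23+20=43
- #3+#4: mass 2+2=4, value 9+23=32
- #2+#3: mass 3+2=5, value 21+9=30
Best: 44 sci.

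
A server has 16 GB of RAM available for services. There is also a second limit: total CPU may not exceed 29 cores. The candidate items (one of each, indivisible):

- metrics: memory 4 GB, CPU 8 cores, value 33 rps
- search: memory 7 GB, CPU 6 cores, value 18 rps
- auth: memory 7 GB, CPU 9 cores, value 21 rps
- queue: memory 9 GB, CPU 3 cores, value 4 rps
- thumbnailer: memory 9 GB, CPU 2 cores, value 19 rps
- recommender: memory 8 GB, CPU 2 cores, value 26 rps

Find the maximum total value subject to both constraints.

Feasible sets respecting both limits:
- metrics+recommender: memory 12, CPU 10, value 59
- metrics+auth: memory 11, CPU 17, value 54
- metrics+thumbnailer: memory 13, CPU 10, value 52
Best: 59 rps.

59 rps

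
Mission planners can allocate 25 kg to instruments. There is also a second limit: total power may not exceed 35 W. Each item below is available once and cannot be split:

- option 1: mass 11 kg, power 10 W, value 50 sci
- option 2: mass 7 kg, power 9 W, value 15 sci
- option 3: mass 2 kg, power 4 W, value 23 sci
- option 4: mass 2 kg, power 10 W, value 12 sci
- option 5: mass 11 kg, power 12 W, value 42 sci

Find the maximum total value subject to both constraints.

Feasible sets respecting both limits:
- option 1+option 3+option 5: mass 24, power 26, value 115
- option 1+option 4+option 5: mass 24, power 32, value 104
- option 1+option 2+option 3+option 4: mass 22, power 33, value 100
- option 1+option 5: mass 22, power 22, value 92
Best: 115 sci.

115 sci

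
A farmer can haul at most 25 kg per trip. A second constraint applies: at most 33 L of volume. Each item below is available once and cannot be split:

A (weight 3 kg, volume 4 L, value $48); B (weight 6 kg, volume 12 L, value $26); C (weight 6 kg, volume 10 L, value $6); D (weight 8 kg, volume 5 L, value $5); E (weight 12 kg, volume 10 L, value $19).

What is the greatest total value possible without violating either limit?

$93

Feasible sets respecting both limits:
- A+B+E: weight 21, volume 26, value 93
- A+B+C+D: weight 23, volume 31, value 85
- A+B+C: weight 15, volume 26, value 80
Best: $93.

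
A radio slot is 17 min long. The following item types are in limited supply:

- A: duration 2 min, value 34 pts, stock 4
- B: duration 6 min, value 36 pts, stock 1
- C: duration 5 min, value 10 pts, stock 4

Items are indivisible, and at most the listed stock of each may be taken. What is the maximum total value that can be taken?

172 pts

Best selections within duration 17 and stock limits:
- 4×A + 1×B: duration 14, value 172
- 3×A + 1×B + 1×C: duration 17, value 148
- 4×A + 1×C: duration 13, value 146
Best: 172 pts.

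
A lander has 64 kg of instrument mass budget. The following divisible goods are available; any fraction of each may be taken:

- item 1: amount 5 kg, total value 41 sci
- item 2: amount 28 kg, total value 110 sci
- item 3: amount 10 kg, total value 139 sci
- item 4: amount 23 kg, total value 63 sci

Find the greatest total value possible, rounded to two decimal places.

Take in order of value per unit:
- item 3 (139/10 per unit): all 10 → value 139, running total 139.00
- item 1 (41/5 per unit): all 5 → value 41, running total 180.00
- item 2 (110/28 per unit): all 28 → value 110, running total 290.00
- item 4 (63/23 per unit): 21 of 23 → value 21×63/23 = 57.5217, running total 347.52
Total 347.52.

347.52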